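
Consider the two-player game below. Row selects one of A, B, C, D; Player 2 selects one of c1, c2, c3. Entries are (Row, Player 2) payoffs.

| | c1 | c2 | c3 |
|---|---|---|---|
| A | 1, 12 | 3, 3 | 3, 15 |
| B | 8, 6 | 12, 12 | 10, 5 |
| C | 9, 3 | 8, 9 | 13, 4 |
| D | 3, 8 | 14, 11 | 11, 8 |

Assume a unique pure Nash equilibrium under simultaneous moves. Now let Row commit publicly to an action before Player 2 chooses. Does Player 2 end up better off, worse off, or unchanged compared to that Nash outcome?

Solve by backward induction (Row leads).
- A: Player 2 compares 12, 3, 15 and picks c3; Row would get 3.
- B: Player 2 compares 6, 12, 5 and picks c2; Row would get 12.
- C: Player 2 compares 3, 9, 4 and picks c2; Row would get 8.
- D: Player 2 compares 8, 11, 8 and picks c2; Row would get 14.
Row's induced payoffs are 3, 12, 8, 14, so Row commits to D. Subgame-perfect outcome: (D, c2) with payoffs (14, 11).
For the simultaneous game, intersect best replies.
Row's best replies: c1→C; c2→D; c3→C.
Player 2's best replies: A→c3; B→c2; C→c2; D→c2.
The unique mutual best reply is (D, c2), giving (14, 11).
Player 2 earns 11 sequentially versus 11 at the Nash outcome: unchanged.

unchanged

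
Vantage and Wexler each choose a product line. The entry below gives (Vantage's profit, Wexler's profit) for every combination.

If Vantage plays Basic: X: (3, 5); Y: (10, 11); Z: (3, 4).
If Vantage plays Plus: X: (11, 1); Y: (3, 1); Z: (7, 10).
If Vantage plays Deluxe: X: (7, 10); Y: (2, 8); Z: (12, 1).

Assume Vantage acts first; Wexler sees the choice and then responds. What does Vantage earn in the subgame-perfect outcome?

Work backward from Wexler's decision.
- Basic → Wexler plays Y (best of 5, 11, 4); Vantage gets 10.
- Plus → Wexler plays Z (best of 1, 1, 10); Vantage gets 7.
- Deluxe → Wexler plays X (best of 10, 8, 1); Vantage gets 7.
Among 10, 7, 7, the best is 10 at Basic. Subgame-perfect outcome: (Basic, Y) with payoffs (10, 11).

10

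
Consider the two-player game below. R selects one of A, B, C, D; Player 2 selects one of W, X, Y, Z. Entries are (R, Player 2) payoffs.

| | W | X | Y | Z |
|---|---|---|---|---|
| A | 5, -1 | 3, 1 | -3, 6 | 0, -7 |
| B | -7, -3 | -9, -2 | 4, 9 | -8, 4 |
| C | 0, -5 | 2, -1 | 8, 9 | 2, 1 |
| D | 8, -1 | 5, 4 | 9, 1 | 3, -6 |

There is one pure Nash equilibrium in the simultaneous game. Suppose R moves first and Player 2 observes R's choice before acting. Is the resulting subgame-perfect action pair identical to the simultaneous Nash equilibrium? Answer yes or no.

Work backward from Player 2's decision.
- A: BR = Y, leader payoff -3.
- B: BR = Y, leader payoff 4.
- C: BR = Y, leader payoff 8.
- D: BR = X, leader payoff 5.
R's induced payoffs are -3, 4, 8, 5, so R commits to C. Subgame-perfect outcome: (C, Y) with payoffs (8, 9).
Now find the simultaneous Nash equilibrium.
R's best replies: W→D; X→D; Y→D; Z→D.
Player 2's best replies: A→Y; B→Y; C→Y; D→X.
The unique mutual best reply is (D, X), giving (5, 4).
Sequential outcome (C, Y) differs from the Nash profile (D, X).

no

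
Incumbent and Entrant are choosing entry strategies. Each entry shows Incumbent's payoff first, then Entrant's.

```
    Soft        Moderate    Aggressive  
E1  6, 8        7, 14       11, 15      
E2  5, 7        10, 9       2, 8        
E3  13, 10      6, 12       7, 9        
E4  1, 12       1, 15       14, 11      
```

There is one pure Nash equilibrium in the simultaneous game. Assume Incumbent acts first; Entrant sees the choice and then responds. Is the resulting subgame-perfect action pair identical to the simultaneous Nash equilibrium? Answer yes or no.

no

Solve by backward induction (Incumbent leads).
- E1: Entrant compares 8, 14, 15 and picks Aggressive; Incumbent would get 11.
- E2: Entrant compares 7, 9, 8 and picks Moderate; Incumbent would get 10.
- E3: Entrant compares 10, 12, 9 and picks Moderate; Incumbent would get 6.
- E4: Entrant compares 12, 15, 11 and picks Moderate; Incumbent would get 1.
Among 11, 10, 6, 1, the best is 11 at E1. Subgame-perfect outcome: (E1, Aggressive) with payoffs (11, 15).
Under simultaneous play:
Incumbent's best replies: Soft→E3; Moderate→E2; Aggressive→E4.
Entrant's best replies: E1→Aggressive; E2→Moderate; E3→Moderate; E4→Moderate.
Only (E2, Moderate) has each player best-responding; Nash payoffs (10, 9).
Sequential outcome (E1, Aggressive) differs from the Nash profile (E2, Moderate).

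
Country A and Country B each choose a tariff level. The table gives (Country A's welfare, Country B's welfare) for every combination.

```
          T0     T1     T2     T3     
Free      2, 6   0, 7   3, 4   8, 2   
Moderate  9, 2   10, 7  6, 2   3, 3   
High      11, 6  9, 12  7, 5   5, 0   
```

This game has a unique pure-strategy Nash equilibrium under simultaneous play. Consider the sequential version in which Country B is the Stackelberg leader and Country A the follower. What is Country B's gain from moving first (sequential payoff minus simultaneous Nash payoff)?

Work backward from Country A's decision.
- T0: Country A compares 2, 9, 11 and picks High; Country B would get 6.
- T1: Country A compares 0, 10, 9 and picks Moderate; Country B would get 7.
- T2: Country A compares 3, 6, 7 and picks High; Country B would get 5.
- T3: Country A compares 8, 3, 5 and picks Free; Country B would get 2.
Maximizing over 6, 7, 5, 2, Country B chooses T1. Subgame-perfect outcome: (Moderate, T1) with payoffs (10, 7).
For the simultaneous game, intersect best replies.
Country A's best replies: T0→High; T1→Moderate; T2→High; T3→Free.
Country B's best replies: Free→T1; Moderate→T1; High→T1.
Only (Moderate, T1) has each player best-responding; Nash payoffs (10, 7).
Country B's commitment gain: 7 − 7 = 0.

0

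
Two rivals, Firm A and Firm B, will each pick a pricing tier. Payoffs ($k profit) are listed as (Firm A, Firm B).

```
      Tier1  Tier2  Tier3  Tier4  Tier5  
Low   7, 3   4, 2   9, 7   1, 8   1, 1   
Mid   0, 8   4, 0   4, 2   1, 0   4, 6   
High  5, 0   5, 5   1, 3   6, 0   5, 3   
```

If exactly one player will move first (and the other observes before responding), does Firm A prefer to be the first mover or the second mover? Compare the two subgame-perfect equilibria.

If Firm A leads: Firm B's best replies are Low→Tier4, Mid→Tier1, High→Tier2; Firm A's induced payoffs 1, 0, 5; outcome (High, Tier2), payoffs (5, 5).
If Firm B leads: Firm A's best replies are Tier1→Low, Tier2→High, Tier3→Low, Tier4→High, Tier5→High; Firm B's induced payoffs 3, 5, 7, 0, 3; outcome (Low, Tier3), payoffs (9, 7).
Firm A gets 5 moving first and 9 moving second, so Firm A prefers to move second.

second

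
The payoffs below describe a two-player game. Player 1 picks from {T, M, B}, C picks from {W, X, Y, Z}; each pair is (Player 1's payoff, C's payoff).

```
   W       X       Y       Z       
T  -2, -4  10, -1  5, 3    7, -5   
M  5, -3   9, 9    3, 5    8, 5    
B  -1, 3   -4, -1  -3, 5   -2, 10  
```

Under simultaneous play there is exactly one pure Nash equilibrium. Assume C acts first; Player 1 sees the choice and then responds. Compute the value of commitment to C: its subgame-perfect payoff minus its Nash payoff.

Backward induction with C moving first.
- W → Player 1 plays M (best of -2, 5, -1); C gets -3.
- X → Player 1 plays T (best of 10, 9, -4); C gets -1.
- Y → Player 1 plays T (best of 5, 3, -3); C gets 3.
- Z → Player 1 plays M (best of 7, 8, -2); C gets 5.
C's induced payoffs are -3, -1, 3, 5, so C commits to Z. Subgame-perfect outcome: (M, Z) with payoffs (8, 5).
For the simultaneous game, intersect best replies.
Player 1's best replies: W→M; X→T; Y→T; Z→M.
C's best replies: T→Y; M→X; B→Z.
The unique mutual best reply is (T, Y), giving (5, 3).
C's commitment gain: 5 − 3 = 2.

2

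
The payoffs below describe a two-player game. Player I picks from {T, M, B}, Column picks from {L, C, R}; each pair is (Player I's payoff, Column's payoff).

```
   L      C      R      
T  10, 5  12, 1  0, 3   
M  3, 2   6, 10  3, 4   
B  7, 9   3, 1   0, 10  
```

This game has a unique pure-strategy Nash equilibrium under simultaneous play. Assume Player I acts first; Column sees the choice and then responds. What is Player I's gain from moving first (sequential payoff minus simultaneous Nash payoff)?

0

Column best-responds to each possible Player I move:
- T → Column plays L (best of 5, 1, 3); Player I gets 10.
- M → Column plays C (best of 2, 10, 4); Player I gets 6.
- B → Column plays R (best of 9, 1, 10); Player I gets 0.
Among 10, 6, 0, the best is 10 at T. Subgame-perfect outcome: (T, L) with payoffs (10, 5).
For the simultaneous game, intersect best replies.
Player I's best replies: L→T; C→T; R→M.
Column's best replies: T→L; M→C; B→R.
Only (T, L) has each player best-responding; Nash payoffs (10, 5).
Player I's commitment gain: 10 − 10 = 0.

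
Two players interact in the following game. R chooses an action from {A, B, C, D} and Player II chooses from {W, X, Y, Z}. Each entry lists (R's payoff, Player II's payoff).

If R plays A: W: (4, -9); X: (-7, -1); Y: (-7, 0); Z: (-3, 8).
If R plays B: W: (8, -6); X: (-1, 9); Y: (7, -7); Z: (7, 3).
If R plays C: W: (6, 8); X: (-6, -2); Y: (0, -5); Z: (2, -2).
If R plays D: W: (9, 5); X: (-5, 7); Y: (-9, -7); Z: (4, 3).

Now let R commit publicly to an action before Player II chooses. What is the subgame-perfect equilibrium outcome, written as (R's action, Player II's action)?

Player II best-responds to each possible R move:
- A: BR = Z, leader payoff -3.
- B: BR = X, leader payoff -1.
- C: BR = W, leader payoff 6.
- D: BR = X, leader payoff -5.
Maximizing over -3, -1, 6, -5, R chooses C. Subgame-perfect outcome: (C, W) with payoffs (6, 8).

(C, W)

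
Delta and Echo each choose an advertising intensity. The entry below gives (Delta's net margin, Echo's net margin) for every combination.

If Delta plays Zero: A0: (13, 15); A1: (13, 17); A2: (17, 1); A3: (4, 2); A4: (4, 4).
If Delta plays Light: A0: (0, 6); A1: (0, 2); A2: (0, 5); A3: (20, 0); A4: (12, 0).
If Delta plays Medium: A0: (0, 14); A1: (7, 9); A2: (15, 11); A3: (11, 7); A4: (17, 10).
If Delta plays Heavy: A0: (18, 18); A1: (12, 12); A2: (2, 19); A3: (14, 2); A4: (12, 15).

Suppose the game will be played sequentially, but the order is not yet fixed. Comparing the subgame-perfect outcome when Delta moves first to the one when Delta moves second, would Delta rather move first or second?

second

If Delta leads: Echo's best replies are Zero→A1, Light→A0, Medium→A0, Heavy→A2; Delta's induced payoffs 13, 0, 0, 2; outcome (Zero, A1), payoffs (13, 17).
If Echo leads: Delta's best replies are A0→Heavy, A1→Zero, A2→Zero, A3→Light, A4→Medium; Echo's induced payoffs 18, 17, 1, 0, 10; outcome (Heavy, A0), payoffs (18, 18).
Delta gets 13 moving first and 18 moving second, so Delta prefers to move second.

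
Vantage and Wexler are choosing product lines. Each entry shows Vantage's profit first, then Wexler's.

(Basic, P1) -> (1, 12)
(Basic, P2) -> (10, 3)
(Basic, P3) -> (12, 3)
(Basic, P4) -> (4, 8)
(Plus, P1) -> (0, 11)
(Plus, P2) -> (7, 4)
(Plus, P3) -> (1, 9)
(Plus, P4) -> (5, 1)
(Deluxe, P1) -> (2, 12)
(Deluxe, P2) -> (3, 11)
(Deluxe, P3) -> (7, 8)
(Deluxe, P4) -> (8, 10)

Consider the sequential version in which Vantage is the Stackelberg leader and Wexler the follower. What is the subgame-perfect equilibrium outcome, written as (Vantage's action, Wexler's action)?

(Deluxe, P1)

Work backward from Wexler's decision.
- Basic: BR = P1, leader payoff 1.
- Plus: BR = P1, leader payoff 0.
- Deluxe: BR = P1, leader payoff 2.
Maximizing over 1, 0, 2, Vantage chooses Deluxe. Subgame-perfect outcome: (Deluxe, P1) with payoffs (2, 12).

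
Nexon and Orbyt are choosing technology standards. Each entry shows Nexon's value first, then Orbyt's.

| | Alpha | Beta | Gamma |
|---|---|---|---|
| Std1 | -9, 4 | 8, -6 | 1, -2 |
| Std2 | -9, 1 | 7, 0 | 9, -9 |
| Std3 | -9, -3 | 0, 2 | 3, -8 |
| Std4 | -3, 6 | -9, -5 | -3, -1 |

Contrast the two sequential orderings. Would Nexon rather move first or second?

first

If Nexon leads: Orbyt's best replies are Std1→Alpha, Std2→Alpha, Std3→Beta, Std4→Alpha; Nexon's induced payoffs -9, -9, 0, -3; outcome (Std3, Beta), payoffs (0, 2).
If Orbyt leads: Nexon's best replies are Alpha→Std4, Beta→Std1, Gamma→Std2; Orbyt's induced payoffs 6, -6, -9; outcome (Std4, Alpha), payoffs (-3, 6).
Nexon gets 0 moving first and -3 moving second, so Nexon prefers to move first.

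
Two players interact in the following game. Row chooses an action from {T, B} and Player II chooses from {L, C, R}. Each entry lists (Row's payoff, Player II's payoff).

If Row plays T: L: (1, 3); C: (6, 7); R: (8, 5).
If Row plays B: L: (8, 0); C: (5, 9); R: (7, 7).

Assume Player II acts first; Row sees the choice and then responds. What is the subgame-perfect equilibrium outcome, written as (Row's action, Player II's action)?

(T, C)

Solve by backward induction (Player II leads).
- L: Row compares 1, 8 and picks B; Player II would get 0.
- C: Row compares 6, 5 and picks T; Player II would get 7.
- R: Row compares 8, 7 and picks T; Player II would get 5.
Player II's induced payoffs are 0, 7, 5, so Player II commits to C. Subgame-perfect outcome: (T, C) with payoffs (6, 7).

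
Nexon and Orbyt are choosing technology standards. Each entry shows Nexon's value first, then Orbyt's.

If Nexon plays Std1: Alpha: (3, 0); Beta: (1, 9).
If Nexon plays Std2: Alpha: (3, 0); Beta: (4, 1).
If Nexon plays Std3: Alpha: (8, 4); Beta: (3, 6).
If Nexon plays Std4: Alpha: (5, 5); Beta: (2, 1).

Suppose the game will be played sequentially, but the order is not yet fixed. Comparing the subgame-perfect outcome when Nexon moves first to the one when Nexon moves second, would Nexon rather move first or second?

If Nexon leads: Orbyt's best replies are Std1→Beta, Std2→Beta, Std3→Beta, Std4→Alpha; Nexon's induced payoffs 1, 4, 3, 5; outcome (Std4, Alpha), payoffs (5, 5).
If Orbyt leads: Nexon's best replies are Alpha→Std3, Beta→Std2; Orbyt's induced payoffs 4, 1; outcome (Std3, Alpha), payoffs (8, 4).
Nexon gets 5 moving first and 8 moving second, so Nexon prefers to move second.

second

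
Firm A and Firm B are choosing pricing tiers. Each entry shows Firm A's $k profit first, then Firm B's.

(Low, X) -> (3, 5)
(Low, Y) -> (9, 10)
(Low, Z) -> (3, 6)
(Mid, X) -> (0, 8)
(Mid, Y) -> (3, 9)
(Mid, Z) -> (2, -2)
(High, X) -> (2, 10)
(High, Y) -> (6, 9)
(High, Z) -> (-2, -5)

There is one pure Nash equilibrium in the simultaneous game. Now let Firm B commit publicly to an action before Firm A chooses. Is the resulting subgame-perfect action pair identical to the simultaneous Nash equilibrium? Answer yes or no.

yes

Work backward from Firm A's decision.
- X: BR = Low, leader payoff 5.
- Y: BR = Low, leader payoff 10.
- Z: BR = Low, leader payoff 6.
Maximizing over 5, 10, 6, Firm B chooses Y. Subgame-perfect outcome: (Low, Y) with payoffs (9, 10).
Under simultaneous play:
Firm A's best replies: X→Low; Y→Low; Z→Low.
Firm B's best replies: Low→Y; Mid→Y; High→X.
Only (Low, Y) has each player best-responding; Nash payoffs (9, 10).
Sequential outcome (Low, Y) coincides with the Nash profile (Low, Y).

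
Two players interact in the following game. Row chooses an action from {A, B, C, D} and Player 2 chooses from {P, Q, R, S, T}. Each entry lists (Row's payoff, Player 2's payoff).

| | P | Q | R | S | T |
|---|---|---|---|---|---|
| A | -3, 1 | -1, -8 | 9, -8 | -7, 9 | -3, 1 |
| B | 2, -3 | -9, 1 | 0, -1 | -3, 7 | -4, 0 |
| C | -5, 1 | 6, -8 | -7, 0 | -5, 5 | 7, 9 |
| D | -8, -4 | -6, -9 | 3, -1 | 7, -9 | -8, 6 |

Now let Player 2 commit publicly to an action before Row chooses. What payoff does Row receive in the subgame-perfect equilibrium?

Row best-responds to each possible Player 2 move:
- P: BR = B, leader payoff -3.
- Q: BR = C, leader payoff -8.
- R: BR = A, leader payoff -8.
- S: BR = D, leader payoff -9.
- T: BR = C, leader payoff 9.
Maximizing over -3, -8, -8, -9, 9, Player 2 chooses T. Subgame-perfect outcome: (C, T) with payoffs (7, 9).

7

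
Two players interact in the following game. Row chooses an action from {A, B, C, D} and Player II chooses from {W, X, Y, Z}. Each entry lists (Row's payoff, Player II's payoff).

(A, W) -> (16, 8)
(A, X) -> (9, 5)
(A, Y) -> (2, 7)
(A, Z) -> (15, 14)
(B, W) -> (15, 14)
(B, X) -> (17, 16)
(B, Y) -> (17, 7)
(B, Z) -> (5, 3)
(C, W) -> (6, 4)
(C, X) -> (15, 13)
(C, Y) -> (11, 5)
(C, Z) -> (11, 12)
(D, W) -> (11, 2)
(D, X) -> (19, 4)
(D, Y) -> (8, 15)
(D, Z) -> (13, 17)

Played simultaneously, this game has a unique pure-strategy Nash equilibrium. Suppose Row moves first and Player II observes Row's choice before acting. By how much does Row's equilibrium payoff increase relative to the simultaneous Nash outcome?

2

Player II best-responds to each possible Row move:
- A: Player II compares 8, 5, 7, 14 and picks Z; Row would get 15.
- B: Player II compares 14, 16, 7, 3 and picks X; Row would get 17.
- C: Player II compares 4, 13, 5, 12 and picks X; Row would get 15.
- D: Player II compares 2, 4, 15, 17 and picks Z; Row would get 13.
Maximizing over 15, 17, 15, 13, Row chooses B. Subgame-perfect outcome: (B, X) with payoffs (17, 16).
For the simultaneous game, intersect best replies.
Row's best replies: W→A; X→D; Y→B; Z→A.
Player II's best replies: A→Z; B→X; C→X; D→Z.
Only (A, Z) has each player best-responding; Nash payoffs (15, 14).
Row's commitment gain: 17 − 15 = 2.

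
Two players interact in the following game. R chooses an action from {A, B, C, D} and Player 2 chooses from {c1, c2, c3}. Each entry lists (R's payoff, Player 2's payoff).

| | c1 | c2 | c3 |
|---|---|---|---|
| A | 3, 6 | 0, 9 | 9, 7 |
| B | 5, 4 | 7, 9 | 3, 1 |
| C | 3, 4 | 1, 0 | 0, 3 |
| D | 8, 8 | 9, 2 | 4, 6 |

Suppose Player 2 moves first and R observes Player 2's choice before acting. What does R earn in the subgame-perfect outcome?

Solve by backward induction (Player 2 leads).
- c1: R compares 3, 5, 3, 8 and picks D; Player 2 would get 8.
- c2: R compares 0, 7, 1, 9 and picks D; Player 2 would get 2.
- c3: R compares 9, 3, 0, 4 and picks A; Player 2 would get 7.
Player 2's induced payoffs are 8, 2, 7, so Player 2 commits to c1. Subgame-perfect outcome: (D, c1) with payoffs (8, 8).

8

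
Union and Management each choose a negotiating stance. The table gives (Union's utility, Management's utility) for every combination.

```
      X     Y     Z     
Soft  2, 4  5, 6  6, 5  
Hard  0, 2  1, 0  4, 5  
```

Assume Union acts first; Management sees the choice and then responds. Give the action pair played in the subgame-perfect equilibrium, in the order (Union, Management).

(Soft, Y)

Work backward from Management's decision.
- Soft: BR = Y, leader payoff 5.
- Hard: BR = Z, leader payoff 4.
Among 5, 4, the best is 5 at Soft. Subgame-perfect outcome: (Soft, Y) with payoffs (5, 6).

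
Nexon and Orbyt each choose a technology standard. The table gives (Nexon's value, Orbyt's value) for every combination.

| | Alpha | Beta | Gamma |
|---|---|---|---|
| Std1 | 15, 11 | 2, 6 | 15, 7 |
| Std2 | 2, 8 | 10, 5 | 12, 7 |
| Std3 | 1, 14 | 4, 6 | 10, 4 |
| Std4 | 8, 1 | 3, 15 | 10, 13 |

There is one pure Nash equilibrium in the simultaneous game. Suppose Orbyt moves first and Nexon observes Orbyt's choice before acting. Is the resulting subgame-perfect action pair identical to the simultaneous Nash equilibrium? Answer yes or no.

yes

Solve by backward induction (Orbyt leads).
- Alpha: Nexon compares 15, 2, 1, 8 and picks Std1; Orbyt would get 11.
- Beta: Nexon compares 2, 10, 4, 3 and picks Std2; Orbyt would get 5.
- Gamma: Nexon compares 15, 12, 10, 10 and picks Std1; Orbyt would get 7.
Maximizing over 11, 5, 7, Orbyt chooses Alpha. Subgame-perfect outcome: (Std1, Alpha) with payoffs (15, 11).
Now find the simultaneous Nash equilibrium.
Nexon's best replies: Alpha→Std1; Beta→Std2; Gamma→Std1.
Orbyt's best replies: Std1→Alpha; Std2→Alpha; Std3→Alpha; Std4→Beta.
Only (Std1, Alpha) has each player best-responding; Nash payoffs (15, 11).
Sequential outcome (Std1, Alpha) coincides with the Nash profile (Std1, Alpha).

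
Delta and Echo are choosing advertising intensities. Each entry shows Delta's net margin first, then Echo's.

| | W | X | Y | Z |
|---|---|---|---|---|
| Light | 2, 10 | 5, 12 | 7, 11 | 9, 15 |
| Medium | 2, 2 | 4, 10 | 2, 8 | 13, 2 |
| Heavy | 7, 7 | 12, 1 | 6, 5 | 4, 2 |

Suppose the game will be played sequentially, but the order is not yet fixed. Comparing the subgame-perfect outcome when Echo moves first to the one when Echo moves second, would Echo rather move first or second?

If Delta leads: Echo's best replies are Light→Z, Medium→X, Heavy→W; Delta's induced payoffs 9, 4, 7; outcome (Light, Z), payoffs (9, 15).
If Echo leads: Delta's best replies are W→Heavy, X→Heavy, Y→Light, Z→Medium; Echo's induced payoffs 7, 1, 11, 2; outcome (Light, Y), payoffs (7, 11).
Echo gets 11 moving first and 15 moving second, so Echo prefers to move second.

second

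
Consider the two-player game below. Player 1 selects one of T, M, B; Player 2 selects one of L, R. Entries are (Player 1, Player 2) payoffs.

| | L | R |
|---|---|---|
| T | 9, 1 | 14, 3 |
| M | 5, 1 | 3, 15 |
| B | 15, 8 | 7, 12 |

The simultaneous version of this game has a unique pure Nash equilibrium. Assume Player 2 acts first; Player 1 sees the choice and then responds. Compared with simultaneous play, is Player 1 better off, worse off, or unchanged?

better off

Solve by backward induction (Player 2 leads).
- L: Player 1 compares 9, 5, 15 and picks B; Player 2 would get 8.
- R: Player 1 compares 14, 3, 7 and picks T; Player 2 would get 3.
Among 8, 3, the best is 8 at L. Subgame-perfect outcome: (B, L) with payoffs (15, 8).
Now find the simultaneous Nash equilibrium.
Player 1's best replies: L→B; R→T.
Player 2's best replies: T→R; M→R; B→R.
Only (T, R) has each player best-responding; Nash payoffs (14, 3).
Player 1 earns 15 sequentially versus 14 at the Nash outcome: better off.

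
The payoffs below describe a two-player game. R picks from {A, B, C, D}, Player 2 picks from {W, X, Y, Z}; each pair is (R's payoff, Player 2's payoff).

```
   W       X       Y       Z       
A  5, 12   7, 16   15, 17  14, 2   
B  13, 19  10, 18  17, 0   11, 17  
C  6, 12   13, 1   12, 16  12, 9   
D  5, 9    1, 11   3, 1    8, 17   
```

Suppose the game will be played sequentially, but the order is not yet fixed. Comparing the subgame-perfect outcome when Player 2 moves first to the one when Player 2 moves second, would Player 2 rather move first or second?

If R leads: Player 2's best replies are A→Y, B→W, C→Y, D→Z; R's induced payoffs 15, 13, 12, 8; outcome (A, Y), payoffs (15, 17).
If Player 2 leads: R's best replies are W→B, X→C, Y→B, Z→A; Player 2's induced payoffs 19, 1, 0, 2; outcome (B, W), payoffs (13, 19).
Player 2 gets 19 moving first and 17 moving second, so Player 2 prefers to move first.

first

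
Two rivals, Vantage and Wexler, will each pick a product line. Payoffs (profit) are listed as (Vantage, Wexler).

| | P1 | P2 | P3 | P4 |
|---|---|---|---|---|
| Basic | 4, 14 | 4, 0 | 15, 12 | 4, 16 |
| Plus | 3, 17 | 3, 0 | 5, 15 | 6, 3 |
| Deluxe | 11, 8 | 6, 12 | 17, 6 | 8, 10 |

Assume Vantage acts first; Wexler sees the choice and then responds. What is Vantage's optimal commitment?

Wexler best-responds to each possible Vantage move:
- Basic: BR = P4, leader payoff 4.
- Plus: BR = P1, leader payoff 3.
- Deluxe: BR = P2, leader payoff 6.
Maximizing over 4, 3, 6, Vantage chooses Deluxe. Subgame-perfect outcome: (Deluxe, P2) with payoffs (6, 12).

Deluxe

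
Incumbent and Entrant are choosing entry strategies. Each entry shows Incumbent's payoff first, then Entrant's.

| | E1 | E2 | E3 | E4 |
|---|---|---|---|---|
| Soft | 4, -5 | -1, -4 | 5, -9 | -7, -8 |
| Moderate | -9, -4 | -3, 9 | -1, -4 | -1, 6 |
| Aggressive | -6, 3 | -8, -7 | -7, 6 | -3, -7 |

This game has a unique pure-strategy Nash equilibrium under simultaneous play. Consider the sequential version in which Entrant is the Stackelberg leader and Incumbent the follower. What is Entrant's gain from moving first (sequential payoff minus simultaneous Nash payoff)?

Backward induction with Entrant moving first.
- E1: Incumbent compares 4, -9, -6 and picks Soft; Entrant would get -5.
- E2: Incumbent compares -1, -3, -8 and picks Soft; Entrant would get -4.
- E3: Incumbent compares 5, -1, -7 and picks Soft; Entrant would get -9.
- E4: Incumbent compares -7, -1, -3 and picks Moderate; Entrant would get 6.
Maximizing over -5, -4, -9, 6, Entrant chooses E4. Subgame-perfect outcome: (Moderate, E4) with payoffs (-1, 6).
For the simultaneous game, intersect best replies.
Incumbent's best replies: E1→Soft; E2→Soft; E3→Soft; E4→Moderate.
Entrant's best replies: Soft→E2; Moderate→E2; Aggressive→E3.
Only (Soft, E2) has each player best-responding; Nash payoffs (-1, -4).
Entrant's commitment gain: 6 − -4 = 10.

10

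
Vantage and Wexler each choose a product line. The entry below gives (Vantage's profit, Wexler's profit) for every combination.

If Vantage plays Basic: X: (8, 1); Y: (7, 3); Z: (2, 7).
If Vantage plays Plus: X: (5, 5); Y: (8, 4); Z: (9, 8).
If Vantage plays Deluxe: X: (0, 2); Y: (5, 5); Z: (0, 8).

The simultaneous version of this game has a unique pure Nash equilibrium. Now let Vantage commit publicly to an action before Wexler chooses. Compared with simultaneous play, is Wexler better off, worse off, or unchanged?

unchanged

Work backward from Wexler's decision.
- Basic: Wexler compares 1, 3, 7 and picks Z; Vantage would get 2.
- Plus: Wexler compares 5, 4, 8 and picks Z; Vantage would get 9.
- Deluxe: Wexler compares 2, 5, 8 and picks Z; Vantage would get 0.
Among 2, 9, 0, the best is 9 at Plus. Subgame-perfect outcome: (Plus, Z) with payoffs (9, 8).
For the simultaneous game, intersect best replies.
Vantage's best replies: X→Basic; Y→Plus; Z→Plus.
Wexler's best replies: Basic→Z; Plus→Z; Deluxe→Z.
Only (Plus, Z) has each player best-responding; Nash payoffs (9, 8).
Wexler earns 8 sequentially versus 8 at the Nash outcome: unchanged.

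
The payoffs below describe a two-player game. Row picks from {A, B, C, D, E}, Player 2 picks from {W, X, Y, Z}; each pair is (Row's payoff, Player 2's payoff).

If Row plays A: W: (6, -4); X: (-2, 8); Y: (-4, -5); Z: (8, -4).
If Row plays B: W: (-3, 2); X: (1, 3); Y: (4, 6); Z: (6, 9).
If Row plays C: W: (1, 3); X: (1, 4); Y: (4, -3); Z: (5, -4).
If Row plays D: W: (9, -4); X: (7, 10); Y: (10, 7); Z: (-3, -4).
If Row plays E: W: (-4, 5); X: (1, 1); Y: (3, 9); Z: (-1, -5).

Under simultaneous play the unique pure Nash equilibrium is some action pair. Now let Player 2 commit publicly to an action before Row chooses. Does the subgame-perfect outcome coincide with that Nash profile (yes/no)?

yes

Work backward from Row's decision.
- W: Row compares 6, -3, 1, 9, -4 and picks D; Player 2 would get -4.
- X: Row compares -2, 1, 1, 7, 1 and picks D; Player 2 would get 10.
- Y: Row compares -4, 4, 4, 10, 3 and picks D; Player 2 would get 7.
- Z: Row compares 8, 6, 5, -3, -1 and picks A; Player 2 would get -4.
Maximizing over -4, 10, 7, -4, Player 2 chooses X. Subgame-perfect outcome: (D, X) with payoffs (7, 10).
Under simultaneous play:
Row's best replies: W→D; X→D; Y→D; Z→A.
Player 2's best replies: A→X; B→Z; C→X; D→X; E→Y.
The unique mutual best reply is (D, X), giving (7, 10).
Sequential outcome (D, X) coincides with the Nash profile (D, X).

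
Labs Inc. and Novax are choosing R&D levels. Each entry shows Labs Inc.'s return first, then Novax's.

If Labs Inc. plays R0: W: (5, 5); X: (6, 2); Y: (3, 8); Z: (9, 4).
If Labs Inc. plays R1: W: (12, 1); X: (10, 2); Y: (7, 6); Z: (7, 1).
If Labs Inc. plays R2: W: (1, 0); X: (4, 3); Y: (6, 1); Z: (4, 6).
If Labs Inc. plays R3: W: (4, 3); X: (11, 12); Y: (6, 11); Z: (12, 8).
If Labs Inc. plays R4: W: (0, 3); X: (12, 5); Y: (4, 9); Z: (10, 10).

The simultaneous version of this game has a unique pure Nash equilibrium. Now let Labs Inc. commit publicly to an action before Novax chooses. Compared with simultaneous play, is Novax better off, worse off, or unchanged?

Novax best-responds to each possible Labs Inc. move:
- R0: BR = Y, leader payoff 3.
- R1: BR = Y, leader payoff 7.
- R2: BR = Z, leader payoff 4.
- R3: BR = X, leader payoff 11.
- R4: BR = Z, leader payoff 10.
Among 3, 7, 4, 11, 10, the best is 11 at R3. Subgame-perfect outcome: (R3, X) with payoffs (11, 12).
Now find the simultaneous Nash equilibrium.
Labs Inc.'s best replies: W→R1; X→R4; Y→R1; Z→R3.
Novax's best replies: R0→Y; R1→Y; R2→Z; R3→X; R4→Z.
The unique mutual best reply is (R1, Y), giving (7, 6).
Novax earns 12 sequentially versus 6 at the Nash outcome: better off.

better off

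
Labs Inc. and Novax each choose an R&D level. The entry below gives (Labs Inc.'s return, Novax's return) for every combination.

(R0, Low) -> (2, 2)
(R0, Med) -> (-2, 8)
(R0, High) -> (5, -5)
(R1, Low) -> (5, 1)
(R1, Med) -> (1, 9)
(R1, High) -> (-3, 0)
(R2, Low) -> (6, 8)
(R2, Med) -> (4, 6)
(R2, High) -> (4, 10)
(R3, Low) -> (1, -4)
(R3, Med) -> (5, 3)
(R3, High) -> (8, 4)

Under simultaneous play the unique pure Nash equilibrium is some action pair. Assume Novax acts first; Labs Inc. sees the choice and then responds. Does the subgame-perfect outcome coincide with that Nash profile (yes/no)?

Labs Inc. best-responds to each possible Novax move:
- Low: BR = R2, leader payoff 8.
- Med: BR = R3, leader payoff 3.
- High: BR = R3, leader payoff 4.
Maximizing over 8, 3, 4, Novax chooses Low. Subgame-perfect outcome: (R2, Low) with payoffs (6, 8).
For the simultaneous game, intersect best replies.
Labs Inc.'s best replies: Low→R2; Med→R3; High→R3.
Novax's best replies: R0→Med; R1→Med; R2→High; R3→High.
Only (R3, High) has each player best-responding; Nash payoffs (8, 4).
Sequential outcome (R2, Low) differs from the Nash profile (R3, High).

no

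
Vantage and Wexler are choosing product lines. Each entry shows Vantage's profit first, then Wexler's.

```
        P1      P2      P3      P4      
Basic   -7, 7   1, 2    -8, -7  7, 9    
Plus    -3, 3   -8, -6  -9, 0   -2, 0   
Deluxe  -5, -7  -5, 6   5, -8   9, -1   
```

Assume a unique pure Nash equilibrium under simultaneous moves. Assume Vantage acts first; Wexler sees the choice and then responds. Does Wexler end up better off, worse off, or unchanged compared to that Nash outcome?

better off

Wexler best-responds to each possible Vantage move:
- Basic: Wexler compares 7, 2, -7, 9 and picks P4; Vantage would get 7.
- Plus: Wexler compares 3, -6, 0, 0 and picks P1; Vantage would get -3.
- Deluxe: Wexler compares -7, 6, -8, -1 and picks P2; Vantage would get -5.
Maximizing over 7, -3, -5, Vantage chooses Basic. Subgame-perfect outcome: (Basic, P4) with payoffs (7, 9).
For the simultaneous game, intersect best replies.
Vantage's best replies: P1→Plus; P2→Basic; P3→Deluxe; P4→Deluxe.
Wexler's best replies: Basic→P4; Plus→P1; Deluxe→P2.
The unique mutual best reply is (Plus, P1), giving (-3, 3).
Wexler earns 9 sequentially versus 3 at the Nash outcome: better off.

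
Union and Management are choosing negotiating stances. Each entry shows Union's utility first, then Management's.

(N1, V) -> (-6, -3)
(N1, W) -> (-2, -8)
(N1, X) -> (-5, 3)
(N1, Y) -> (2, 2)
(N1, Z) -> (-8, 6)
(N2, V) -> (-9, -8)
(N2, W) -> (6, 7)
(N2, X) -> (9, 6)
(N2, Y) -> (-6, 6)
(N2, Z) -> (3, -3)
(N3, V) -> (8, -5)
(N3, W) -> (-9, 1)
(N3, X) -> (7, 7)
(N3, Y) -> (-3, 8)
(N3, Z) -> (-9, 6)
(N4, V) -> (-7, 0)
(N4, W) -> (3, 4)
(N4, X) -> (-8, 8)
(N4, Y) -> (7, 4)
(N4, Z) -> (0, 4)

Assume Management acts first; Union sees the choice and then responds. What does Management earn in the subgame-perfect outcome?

Work backward from Union's decision.
- V: BR = N3, leader payoff -5.
- W: BR = N2, leader payoff 7.
- X: BR = N2, leader payoff 6.
- Y: BR = N4, leader payoff 4.
- Z: BR = N2, leader payoff -3.
Management's induced payoffs are -5, 7, 6, 4, -3, so Management commits to W. Subgame-perfect outcome: (N2, W) with payoffs (6, 7).

7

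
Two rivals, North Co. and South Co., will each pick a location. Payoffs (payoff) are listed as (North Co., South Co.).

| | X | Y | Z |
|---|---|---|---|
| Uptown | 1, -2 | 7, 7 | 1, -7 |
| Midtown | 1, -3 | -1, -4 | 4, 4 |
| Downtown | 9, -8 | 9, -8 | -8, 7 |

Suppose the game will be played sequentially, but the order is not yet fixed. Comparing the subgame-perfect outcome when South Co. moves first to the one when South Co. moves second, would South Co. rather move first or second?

second

If North Co. leads: South Co.'s best replies are Uptown→Y, Midtown→Z, Downtown→Z; North Co.'s induced payoffs 7, 4, -8; outcome (Uptown, Y), payoffs (7, 7).
If South Co. leads: North Co.'s best replies are X→Downtown, Y→Downtown, Z→Midtown; South Co.'s induced payoffs -8, -8, 4; outcome (Midtown, Z), payoffs (4, 4).
South Co. gets 4 moving first and 7 moving second, so South Co. prefers to move second.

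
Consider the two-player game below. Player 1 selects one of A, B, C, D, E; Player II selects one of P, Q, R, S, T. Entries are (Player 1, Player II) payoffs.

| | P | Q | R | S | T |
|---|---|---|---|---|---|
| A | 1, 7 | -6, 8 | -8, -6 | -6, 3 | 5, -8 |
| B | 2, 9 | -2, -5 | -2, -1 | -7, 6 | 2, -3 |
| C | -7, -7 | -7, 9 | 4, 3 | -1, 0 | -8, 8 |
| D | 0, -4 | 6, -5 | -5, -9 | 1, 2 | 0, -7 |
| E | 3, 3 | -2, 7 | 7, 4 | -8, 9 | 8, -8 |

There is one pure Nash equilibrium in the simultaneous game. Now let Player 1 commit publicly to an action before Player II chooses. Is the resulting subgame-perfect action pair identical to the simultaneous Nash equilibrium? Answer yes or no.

Player II best-responds to each possible Player 1 move:
- A: BR = Q, leader payoff -6.
- B: BR = P, leader payoff 2.
- C: BR = Q, leader payoff -7.
- D: BR = S, leader payoff 1.
- E: BR = S, leader payoff -8.
Player 1's induced payoffs are -6, 2, -7, 1, -8, so Player 1 commits to B. Subgame-perfect outcome: (B, P) with payoffs (2, 9).
For the simultaneous game, intersect best replies.
Player 1's best replies: P→E; Q→D; R→E; S→D; T→E.
Player II's best replies: A→Q; B→P; C→Q; D→S; E→S.
The unique mutual best reply is (D, S), giving (1, 2).
Sequential outcome (B, P) differs from the Nash profile (D, S).

no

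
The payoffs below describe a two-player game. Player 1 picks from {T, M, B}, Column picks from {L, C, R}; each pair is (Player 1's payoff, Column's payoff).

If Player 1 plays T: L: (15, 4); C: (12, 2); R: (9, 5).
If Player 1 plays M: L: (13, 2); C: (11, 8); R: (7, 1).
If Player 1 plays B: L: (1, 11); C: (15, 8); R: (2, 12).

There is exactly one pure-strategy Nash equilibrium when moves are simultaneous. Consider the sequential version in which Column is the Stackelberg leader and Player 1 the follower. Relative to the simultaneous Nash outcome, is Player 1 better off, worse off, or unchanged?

Player 1 best-responds to each possible Column move:
- L: Player 1 compares 15, 13, 1 and picks T; Column would get 4.
- C: Player 1 compares 12, 11, 15 and picks B; Column would get 8.
- R: Player 1 compares 9, 7, 2 and picks T; Column would get 5.
Among 4, 8, 5, the best is 8 at C. Subgame-perfect outcome: (B, C) with payoffs (15, 8).
Now find the simultaneous Nash equilibrium.
Player 1's best replies: L→T; C→B; R→T.
Column's best replies: T→R; M→C; B→R.
Only (T, R) has each player best-responding; Nash payoffs (9, 5).
Player 1 earns 15 sequentially versus 9 at the Nash outcome: better off.

better off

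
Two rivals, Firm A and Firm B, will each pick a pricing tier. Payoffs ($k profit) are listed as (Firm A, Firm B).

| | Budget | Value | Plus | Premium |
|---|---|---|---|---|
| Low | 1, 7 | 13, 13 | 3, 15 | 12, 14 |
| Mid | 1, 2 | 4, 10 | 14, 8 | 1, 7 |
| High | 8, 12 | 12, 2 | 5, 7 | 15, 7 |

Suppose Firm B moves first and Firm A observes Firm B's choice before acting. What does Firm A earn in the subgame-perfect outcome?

13

Firm A best-responds to each possible Firm B move:
- Budget: Firm A compares 1, 1, 8 and picks High; Firm B would get 12.
- Value: Firm A compares 13, 4, 12 and picks Low; Firm B would get 13.
- Plus: Firm A compares 3, 14, 5 and picks Mid; Firm B would get 8.
- Premium: Firm A compares 12, 1, 15 and picks High; Firm B would get 7.
Firm B's induced payoffs are 12, 13, 8, 7, so Firm B commits to Value. Subgame-perfect outcome: (Low, Value) with payoffs (13, 13).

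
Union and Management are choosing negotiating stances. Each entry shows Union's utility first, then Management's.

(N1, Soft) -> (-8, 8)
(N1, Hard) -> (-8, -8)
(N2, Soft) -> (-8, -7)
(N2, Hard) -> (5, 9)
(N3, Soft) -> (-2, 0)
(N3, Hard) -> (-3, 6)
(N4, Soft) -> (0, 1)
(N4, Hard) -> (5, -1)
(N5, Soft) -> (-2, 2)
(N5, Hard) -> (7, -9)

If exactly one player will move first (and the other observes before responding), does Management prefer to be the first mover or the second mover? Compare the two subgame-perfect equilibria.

second

If Union leads: Management's best replies are N1→Soft, N2→Hard, N3→Hard, N4→Soft, N5→Soft; Union's induced payoffs -8, 5, -3, 0, -2; outcome (N2, Hard), payoffs (5, 9).
If Management leads: Union's best replies are Soft→N4, Hard→N5; Management's induced payoffs 1, -9; outcome (N4, Soft), payoffs (0, 1).
Management gets 1 moving first and 9 moving second, so Management prefers to move second.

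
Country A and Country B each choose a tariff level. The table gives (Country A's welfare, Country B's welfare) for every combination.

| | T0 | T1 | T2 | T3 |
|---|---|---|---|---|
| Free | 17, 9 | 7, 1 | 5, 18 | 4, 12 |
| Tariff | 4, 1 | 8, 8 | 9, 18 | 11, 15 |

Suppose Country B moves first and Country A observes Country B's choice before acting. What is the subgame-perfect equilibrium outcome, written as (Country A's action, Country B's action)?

Backward induction with Country B moving first.
- T0: Country A compares 17, 4 and picks Free; Country B would get 9.
- T1: Country A compares 7, 8 and picks Tariff; Country B would get 8.
- T2: Country A compares 5, 9 and picks Tariff; Country B would get 18.
- T3: Country A compares 4, 11 and picks Tariff; Country B would get 15.
Among 9, 8, 18, 15, the best is 18 at T2. Subgame-perfect outcome: (Tariff, T2) with payoffs (9, 18).

(Tariff, T2)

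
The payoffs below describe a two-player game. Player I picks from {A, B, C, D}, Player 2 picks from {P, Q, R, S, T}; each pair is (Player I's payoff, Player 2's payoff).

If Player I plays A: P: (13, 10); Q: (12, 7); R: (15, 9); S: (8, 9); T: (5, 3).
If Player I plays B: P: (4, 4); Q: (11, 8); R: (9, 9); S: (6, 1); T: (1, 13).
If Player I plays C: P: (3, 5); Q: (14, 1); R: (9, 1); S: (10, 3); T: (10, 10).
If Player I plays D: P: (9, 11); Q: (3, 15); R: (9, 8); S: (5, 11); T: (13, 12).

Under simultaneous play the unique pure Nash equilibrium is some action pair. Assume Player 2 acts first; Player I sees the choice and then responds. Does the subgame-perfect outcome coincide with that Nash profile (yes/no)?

no

Player I best-responds to each possible Player 2 move:
- P: Player I compares 13, 4, 3, 9 and picks A; Player 2 would get 10.
- Q: Player I compares 12, 11, 14, 3 and picks C; Player 2 would get 1.
- R: Player I compares 15, 9, 9, 9 and picks A; Player 2 would get 9.
- S: Player I compares 8, 6, 10, 5 and picks C; Player 2 would get 3.
- T: Player I compares 5, 1, 10, 13 and picks D; Player 2 would get 12.
Among 10, 1, 9, 3, 12, the best is 12 at T. Subgame-perfect outcome: (D, T) with payoffs (13, 12).
For the simultaneous game, intersect best replies.
Player I's best replies: P→A; Q→C; R→A; S→C; T→D.
Player 2's best replies: A→P; B→T; C→T; D→Q.
The unique mutual best reply is (A, P), giving (13, 10).
Sequential outcome (D, T) differs from the Nash profile (A, P).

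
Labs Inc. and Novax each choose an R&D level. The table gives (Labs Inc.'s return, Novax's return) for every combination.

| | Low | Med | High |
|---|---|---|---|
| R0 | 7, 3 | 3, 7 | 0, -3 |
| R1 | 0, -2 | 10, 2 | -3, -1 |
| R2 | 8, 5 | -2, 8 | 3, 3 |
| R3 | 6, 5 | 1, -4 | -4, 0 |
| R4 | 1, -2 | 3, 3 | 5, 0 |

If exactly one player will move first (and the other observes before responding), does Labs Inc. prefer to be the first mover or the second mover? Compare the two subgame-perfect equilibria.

first

If Labs Inc. leads: Novax's best replies are R0→Med, R1→Med, R2→Med, R3→Low, R4→Med; Labs Inc.'s induced payoffs 3, 10, -2, 6, 3; outcome (R1, Med), payoffs (10, 2).
If Novax leads: Labs Inc.'s best replies are Low→R2, Med→R1, High→R4; Novax's induced payoffs 5, 2, 0; outcome (R2, Low), payoffs (8, 5).
Labs Inc. gets 10 moving first and 8 moving second, so Labs Inc. prefers to move first.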